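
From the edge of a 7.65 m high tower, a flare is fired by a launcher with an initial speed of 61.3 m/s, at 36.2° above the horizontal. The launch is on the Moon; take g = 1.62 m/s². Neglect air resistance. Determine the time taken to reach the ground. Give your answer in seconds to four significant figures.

vₓ = 61.30 cos 36.2° = 49.47 m/s; v_y0 = 61.30 sin 36.2° = 36.20 m/s.
The projectile lands when y = 7.65 + (36.20) t − ½·1.62·t² = 0. Positive root: t = (36.20 + √(36.20² + 2·1.62·7.65)) / 1.62 = (36.20 + 36.54) / 1.62 = 44.91 s.

44.91 s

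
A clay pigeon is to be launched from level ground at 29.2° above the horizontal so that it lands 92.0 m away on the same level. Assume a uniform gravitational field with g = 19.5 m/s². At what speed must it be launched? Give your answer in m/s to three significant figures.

45.9 m/s

From R = (v₀² / g) sin 2θ: v₀ = √(gR / sin 2θ).
v₀ = √(19.5 × 92.0 / sin 58.40°) = √(1794 / 0.8517) = √2106.3 = 45.89 m/s.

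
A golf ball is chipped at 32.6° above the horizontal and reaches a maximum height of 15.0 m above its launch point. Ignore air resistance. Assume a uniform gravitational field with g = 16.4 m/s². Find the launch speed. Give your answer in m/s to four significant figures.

41.17 m/s

At the peak v_y = 0, so v_y0 = √(2gH) = √(2 × 16.4 × 15.0) = 22.18 m/s.
v_y0 = v₀ sin θ ⇒ v₀ = 22.18 / sin 32.6° = 41.17 m/s.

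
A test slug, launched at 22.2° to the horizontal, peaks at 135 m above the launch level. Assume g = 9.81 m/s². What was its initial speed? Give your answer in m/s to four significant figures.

At the peak v_y = 0, so v_y0 = √(2gH) = √(2 × 9.81 × 135) = 51.47 m/s.
v_y0 = v₀ sin θ ⇒ v₀ = 51.47 / sin 22.2° = 136.2 m/s.

136.2 m/s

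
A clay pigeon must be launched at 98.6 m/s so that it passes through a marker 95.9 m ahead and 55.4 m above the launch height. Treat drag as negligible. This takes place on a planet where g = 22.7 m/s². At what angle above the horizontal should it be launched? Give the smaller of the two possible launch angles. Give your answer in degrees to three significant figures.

Trajectory: y = x tanθ − g x² (1 + tan²θ)/(2v₀²). With x = 95.9, y = 55.4, v₀ = 98.6, g = 22.7:
10.74 tan²θ − 95.9 tanθ + (66.14) = 0.
tanθ = [95.9 ± √(95.9² − 4 × 10.74 × (66.14))] / (2 × 10.74) = (95.9 ± 79.73) / 21.47, giving tanθ = 0.7532 or 8.179.
θ = 36.99° or 83.03°; the smaller is 36.99°.

37.0°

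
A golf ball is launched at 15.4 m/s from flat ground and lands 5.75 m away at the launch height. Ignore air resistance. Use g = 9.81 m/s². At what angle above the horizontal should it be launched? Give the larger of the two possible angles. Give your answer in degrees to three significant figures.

Level-ground range R = v₀² sin(2θ)/g ⇒ sin(2θ) = gR/v₀² = 9.81 × 5.75 / 15.4² = 0.2378.
2θ = 13.76° or 180° − 13.76° = 166.2°, so θ = 6.880° or 83.12°.
The larger angle is 83.12°.

83.1°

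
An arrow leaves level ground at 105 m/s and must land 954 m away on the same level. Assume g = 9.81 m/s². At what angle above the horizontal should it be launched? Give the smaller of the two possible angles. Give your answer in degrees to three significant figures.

Level-ground range R = v₀² sin(2θ)/g ⇒ sin(2θ) = gR/v₀² = 9.81 × 954 / 105² = 0.8489.
2θ = 58.09° or 180° − 58.09° = 121.9°, so θ = 29.04° or 60.96°.
The smaller angle is 29.04°.

29.0°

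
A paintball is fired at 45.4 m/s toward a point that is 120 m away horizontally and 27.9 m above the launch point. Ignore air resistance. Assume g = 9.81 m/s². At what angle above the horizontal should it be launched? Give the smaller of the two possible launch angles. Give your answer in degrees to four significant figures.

32.30°

Trajectory: y = x tanθ − g x² (1 + tan²θ)/(2v₀²). With x = 120, y = 27.9, v₀ = 45.4, g = 9.81:
34.27 tan²θ − 120 tanθ + (62.17) = 0.
tanθ = [120 ± √(120² − 4 × 34.27 × (62.17))] / (2 × 34.27) = (120 ± 76.67) / 68.54, giving tanθ = 0.6322 or 2.870.
θ = 32.30° or 70.79°; the smaller is 32.30°.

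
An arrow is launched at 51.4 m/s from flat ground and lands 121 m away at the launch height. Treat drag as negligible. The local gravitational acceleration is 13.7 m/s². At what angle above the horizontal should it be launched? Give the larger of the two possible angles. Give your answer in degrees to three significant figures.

From R = (v₀²/g) sin 2θ: sin 2θ = 13.7 × 121 / 2642.0 = 0.6275.
2θ = 38.86° or 180° − 38.86° = 141.1°, so θ = 19.43° or 70.57°.
The larger angle is 70.57°.

70.6°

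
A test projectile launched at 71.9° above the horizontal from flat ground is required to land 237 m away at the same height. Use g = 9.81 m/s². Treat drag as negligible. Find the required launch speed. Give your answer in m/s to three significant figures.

62.7 m/s

On level ground R = v₀² sin 2θ / g ⇒ v₀ = √(gR / sin 2θ).
v₀ = √(9.81 × 237 / sin 143.8°) = √(2325 / 0.5906) = √3936.6 = 62.74 m/s.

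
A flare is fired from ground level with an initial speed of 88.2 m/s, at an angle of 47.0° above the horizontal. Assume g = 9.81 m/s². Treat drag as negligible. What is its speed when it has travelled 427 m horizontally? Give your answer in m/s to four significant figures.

Horizontal component vₓ = 88.20 cos 47.0° = 60.15 m/s; vertical v_y0 = 88.20 sin 47.0° = 64.51 m/s.
x = vₓ t ⇒ t = 427/60.15 = 7.099 s.
Vertical velocity there: v_y = v_y0 − g t = 64.51 − 9.81 × 7.099 = −5.132 m/s.
Speed: √(vₓ² + v_y²) = √(60.15² + 5.132²) = 60.37 m/s.

60.37 m/s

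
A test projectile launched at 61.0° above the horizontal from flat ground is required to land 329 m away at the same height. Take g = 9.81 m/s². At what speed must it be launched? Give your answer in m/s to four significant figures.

61.69 m/s

On level ground R = v₀² sin 2θ / g ⇒ v₀ = √(gR / sin 2θ).
v₀ = √(9.81 × 329 / sin 122.0°) = √(3227 / 0.8480) = √3805.8 = 61.69 m/s.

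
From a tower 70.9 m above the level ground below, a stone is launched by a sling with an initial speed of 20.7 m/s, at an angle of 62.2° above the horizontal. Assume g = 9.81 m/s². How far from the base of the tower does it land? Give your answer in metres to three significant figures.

vₓ = 20.70 cos 62.2° = 9.654 m/s; v_y0 = 20.70 sin 62.2° = 18.31 m/s.
The projectile lands when y = 70.9 + (18.31) t − ½·9.81·t² = 0. Positive root: t = (18.31 + √(18.31² + 2·9.81·70.9)) / 9.81 = (18.31 + 41.55) / 9.81 = 6.102 s.
Horizontal distance: R = vₓ t = 9.654 × 6.102 = 58.91 m.

58.9 m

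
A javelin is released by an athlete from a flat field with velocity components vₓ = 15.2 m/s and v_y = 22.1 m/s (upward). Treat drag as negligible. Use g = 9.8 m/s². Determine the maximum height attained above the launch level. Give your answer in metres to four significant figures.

Maximum height: H = v_y0² / (2g) = 22.10² / (2 × 9.80) = 24.92 m.

24.92 m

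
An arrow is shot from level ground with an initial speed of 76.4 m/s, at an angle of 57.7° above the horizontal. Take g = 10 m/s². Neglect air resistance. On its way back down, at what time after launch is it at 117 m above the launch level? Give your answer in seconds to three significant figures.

10.7 s

Horizontal component vₓ = 76.40 cos 57.7° = 40.82 m/s; vertical v_y0 = 76.40 sin 57.7° = 64.58 m/s.
Require v_y0 t − ½ g t² = 117, i.e. 5.000 t² − 64.58 t + 117 = 0.
Quadratic formula: t = (64.58 ± √1830.3) / 10.0 = (64.58 ± 42.78) / 10.0 → t = 2.180 s or 10.74 s.
The descending-branch root is 10.74 s.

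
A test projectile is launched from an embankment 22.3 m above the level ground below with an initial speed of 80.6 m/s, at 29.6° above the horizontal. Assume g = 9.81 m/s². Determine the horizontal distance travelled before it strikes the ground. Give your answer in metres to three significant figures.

606 m

Horizontal component vₓ = 80.60 cos 29.6° = 70.08 m/s; vertical v_y0 = 80.60 sin 29.6° = 39.81 m/s.
The projectile lands when y = 22.3 + (39.81) t − ½·9.81·t² = 0. Positive root: t = (39.81 + √(39.81² + 2·9.81·22.3)) / 9.81 = (39.81 + 44.97) / 9.81 = 8.643 s.
Horizontal distance: R = vₓ t = 70.08 × 8.643 = 605.7 m.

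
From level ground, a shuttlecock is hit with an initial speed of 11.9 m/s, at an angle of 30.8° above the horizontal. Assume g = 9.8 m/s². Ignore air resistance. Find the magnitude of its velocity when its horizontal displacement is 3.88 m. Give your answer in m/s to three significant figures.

10.5 m/s

Resolve: vₓ = 11.90 cos 30.8° = 10.22 m/s and v_y0 = 11.90 sin 30.8° = 6.093 m/s.
x = vₓ t ⇒ t = 3.88/10.22 = 0.3796 s.
Vertical velocity there: v_y = v_y0 − g t = 6.093 − 9.80 × 0.3796 = 2.373 m/s.
Speed: √(vₓ² + v_y²) = √(10.22² + 2.373²) = 10.49 m/s.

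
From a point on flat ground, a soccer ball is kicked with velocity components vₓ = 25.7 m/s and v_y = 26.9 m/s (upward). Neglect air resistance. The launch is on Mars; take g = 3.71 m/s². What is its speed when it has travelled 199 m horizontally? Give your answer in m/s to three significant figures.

Time to reach x = 199 m: t = x/vₓ = 199/25.70 = 7.743 s.
Vertical velocity there: v_y = v_y0 − g t = 26.90 − 3.71 × 7.743 = −1.827 m/s.
Speed: √(vₓ² + v_y²) = √(25.70² + 1.827²) = 25.76 m/s.

25.8 m/s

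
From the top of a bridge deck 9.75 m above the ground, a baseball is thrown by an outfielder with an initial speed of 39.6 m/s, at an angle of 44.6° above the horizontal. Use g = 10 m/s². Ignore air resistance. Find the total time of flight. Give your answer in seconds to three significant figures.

Resolve: vₓ = 39.60 cos 44.6° = 28.20 m/s and v_y0 = 39.60 sin 44.6° = 27.81 m/s.
With up positive and y = 0 at the ground: y(t) = 9.75 + (27.81) t − 5.000 t². Setting y = 0 and taking the positive root: t = [27.81 + √(27.81² + 2·10.0·9.75)] / 10.0 = (27.81 + 31.11) / 10.0 = 5.892 s.

5.89 s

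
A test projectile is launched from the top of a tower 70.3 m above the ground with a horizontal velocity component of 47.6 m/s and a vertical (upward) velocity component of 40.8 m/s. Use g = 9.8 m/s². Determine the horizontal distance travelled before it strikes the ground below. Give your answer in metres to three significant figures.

466 m

The projectile lands when y = 70.3 + (40.80) t − ½·9.80·t² = 0. Positive root: t = (40.80 + √(40.80² + 2·9.80·70.3)) / 9.80 = (40.80 + 55.16) / 9.80 = 9.792 s.
Horizontal distance: R = vₓ t = 47.60 × 9.792 = 466.1 m.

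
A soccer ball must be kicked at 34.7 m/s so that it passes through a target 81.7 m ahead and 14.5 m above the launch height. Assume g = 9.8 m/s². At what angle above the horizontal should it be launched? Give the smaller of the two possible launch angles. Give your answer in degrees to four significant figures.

Trajectory: y = x tanθ − g x² (1 + tan²θ)/(2v₀²). With x = 81.7, y = 14.5, v₀ = 34.7, g = 9.80:
27.16 tan²θ − 81.7 tanθ + (41.66) = 0.
tanθ = [81.7 ± √(81.7² − 4 × 27.16 × (41.66))] / (2 × 27.16) = (81.7 ± 46.35) / 54.33, giving tanθ = 0.6507 or 2.357.
θ = 33.05° or 67.01°; the smaller is 33.05°.

33.05°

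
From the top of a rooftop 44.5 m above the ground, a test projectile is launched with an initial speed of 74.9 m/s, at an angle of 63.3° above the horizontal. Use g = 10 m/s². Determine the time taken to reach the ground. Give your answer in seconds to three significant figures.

14.0 s

vₓ = 74.90 cos 63.3° = 33.65 m/s; v_y0 = 74.90 sin 63.3° = 66.91 m/s.
With up positive and y = 0 at the ground: y(t) = 44.5 + (66.91) t − 5.000 t². Setting y = 0 and taking the positive root: t = [66.91 + √(66.91² + 2·10.0·44.5)] / 10.0 = (66.91 + 73.26) / 10.0 = 14.02 s.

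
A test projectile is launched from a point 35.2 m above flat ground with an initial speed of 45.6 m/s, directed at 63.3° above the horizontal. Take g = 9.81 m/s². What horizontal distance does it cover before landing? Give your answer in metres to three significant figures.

186 m

Components: vₓ = 45.60 cos 63.3° = 20.49 m/s, v_y0 = 45.60 sin 63.3° = 40.74 m/s.
The projectile lands when y = 35.2 + (40.74) t − ½·9.81·t² = 0. Positive root: t = (40.74 + √(40.74² + 2·9.81·35.2)) / 9.81 = (40.74 + 48.48) / 9.81 = 9.094 s.
Horizontal distance: R = vₓ t = 20.49 × 9.094 = 186.3 m.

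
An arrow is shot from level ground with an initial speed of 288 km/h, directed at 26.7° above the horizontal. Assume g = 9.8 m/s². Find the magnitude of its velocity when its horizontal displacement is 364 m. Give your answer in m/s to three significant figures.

72.8 m/s

Convert: 288 km/h = 288/3.6 = 80.00 m/s.
Components: vₓ = 80.00 cos 26.7° = 71.47 m/s, v_y0 = 80.00 sin 26.7° = 35.95 m/s.
Time to reach x = 364 m: t = x/vₓ = 364/71.47 = 5.093 s.
Vertical velocity there: v_y = v_y0 − g t = 35.95 − 9.80 × 5.093 = −13.97 m/s.
Speed: √(vₓ² + v_y²) = √(71.47² + 13.97²) = 72.82 m/s.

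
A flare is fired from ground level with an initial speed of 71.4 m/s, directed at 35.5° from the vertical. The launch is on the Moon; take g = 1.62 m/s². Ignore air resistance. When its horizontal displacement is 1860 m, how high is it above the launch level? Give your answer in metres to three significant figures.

Components: vₓ = 71.40 sin 35.5° = 41.46 m/s, v_y0 = 71.40 cos 35.5° = 58.13 m/s.
x = vₓ t ⇒ t = 1860/41.46 = 44.86 s.
Height: y = v_y0 t − ½ g t² = 58.13 × 44.86 − 0.8100 × 44.86² = 2608 − 1630 = 977.6 m.

978 m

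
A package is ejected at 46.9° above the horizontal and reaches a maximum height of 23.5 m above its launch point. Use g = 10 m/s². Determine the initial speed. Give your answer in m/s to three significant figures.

At the peak v_y = 0, so v_y0 = √(2gH) = √(2 × 10.0 × 23.5) = 21.68 m/s.
v_y0 = v₀ sin θ ⇒ v₀ = 21.68 / sin 46.9° = 29.69 m/s.

29.7 m/s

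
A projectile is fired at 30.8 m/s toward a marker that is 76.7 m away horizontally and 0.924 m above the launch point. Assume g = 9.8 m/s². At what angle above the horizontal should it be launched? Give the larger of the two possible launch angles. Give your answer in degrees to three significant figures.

63.6°

Trajectory: y = x tanθ − g x² (1 + tan²θ)/(2v₀²). With x = 76.7, y = 0.924, v₀ = 30.8, g = 9.80:
30.39 tan²θ − 76.7 tanθ + (31.31) = 0.
tanθ = [76.7 ± √(76.7² − 4 × 30.39 × (31.31))] / (2 × 30.39) = (76.7 ± 45.58) / 60.77, giving tanθ = 0.5121 or 2.012.
θ = 27.12° or 63.57°; the larger is 63.57°.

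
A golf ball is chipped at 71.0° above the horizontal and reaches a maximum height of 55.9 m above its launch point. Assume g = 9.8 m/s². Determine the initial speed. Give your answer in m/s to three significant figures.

At the peak v_y = 0, so v_y0 = √(2gH) = √(2 × 9.80 × 55.9) = 33.10 m/s.
v_y0 = v₀ sin θ ⇒ v₀ = 33.10 / sin 71.0° = 35.01 m/s.

35.0 m/s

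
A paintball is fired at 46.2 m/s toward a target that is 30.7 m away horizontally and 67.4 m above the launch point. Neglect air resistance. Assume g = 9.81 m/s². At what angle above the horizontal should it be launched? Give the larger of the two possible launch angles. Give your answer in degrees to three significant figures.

Trajectory: y = x tanθ − g x² (1 + tan²θ)/(2v₀²). With x = 30.7, y = 67.4, v₀ = 46.2, g = 9.81:
2.166 tan²θ − 30.7 tanθ + (69.57) = 0.
tanθ = [30.7 ± √(30.7² − 4 × 2.166 × (69.57))] / (2 × 2.166) = (30.7 ± 18.43) / 4.332, giving tanθ = 2.832 or 11.34.
θ = 70.55° or 84.96°; the larger is 84.96°.

85.0°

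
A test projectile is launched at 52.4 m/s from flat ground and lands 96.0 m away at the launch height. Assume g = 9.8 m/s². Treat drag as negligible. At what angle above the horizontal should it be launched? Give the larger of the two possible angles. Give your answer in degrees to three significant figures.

80.0°

From R = (v₀²/g) sin 2θ: sin 2θ = 9.80 × 96.0 / 2745.8 = 0.3426.
2θ = 20.04° or 180° − 20.04° = 160.0°, so θ = 10.02° or 79.98°.
The larger angle is 79.98°.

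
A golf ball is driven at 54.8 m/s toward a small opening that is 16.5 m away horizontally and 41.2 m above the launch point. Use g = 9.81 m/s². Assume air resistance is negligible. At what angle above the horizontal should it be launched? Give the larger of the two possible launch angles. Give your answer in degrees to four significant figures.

Trajectory: y = x tanθ − g x² (1 + tan²θ)/(2v₀²). With x = 16.5, y = 41.2, v₀ = 54.8, g = 9.81:
0.4447 tan²θ − 16.5 tanθ + (41.64) = 0.
tanθ = [16.5 ± √(16.5² − 4 × 0.4447 × (41.64))] / (2 × 0.4447) = (16.5 ± 14.08) / 0.8894, giving tanθ = 2.724 or 34.38.
θ = 69.84° or 88.33°; the larger is 88.33°.

88.33°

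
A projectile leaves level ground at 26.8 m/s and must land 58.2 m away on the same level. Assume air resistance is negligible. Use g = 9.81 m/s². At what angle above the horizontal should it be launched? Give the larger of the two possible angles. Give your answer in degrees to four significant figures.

R = v₀² sin 2θ / g gives sin 2θ = gR/v₀² = 9.81·58.2/26.8² = 0.7949.
2θ = 52.65° or 180° − 52.65° = 127.4°, so θ = 26.32° or 63.68°.
The larger angle is 63.68°.

63.68°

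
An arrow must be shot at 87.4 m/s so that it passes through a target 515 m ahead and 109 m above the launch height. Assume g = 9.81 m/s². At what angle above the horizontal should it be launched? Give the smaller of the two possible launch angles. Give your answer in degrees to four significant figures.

35.31°

Trajectory: y = x tanθ − g x² (1 + tan²θ)/(2v₀²). With x = 515, y = 109, v₀ = 87.4, g = 9.81:
170.3 tan²θ − 515 tanθ + (279.3) = 0.
tanθ = [515 ± √(515² − 4 × 170.3 × (279.3))] / (2 × 170.3) = (515 ± 273.8) / 340.6, giving tanθ = 0.7082 or 2.316.
θ = 35.31° or 66.64°; the smaller is 35.31°.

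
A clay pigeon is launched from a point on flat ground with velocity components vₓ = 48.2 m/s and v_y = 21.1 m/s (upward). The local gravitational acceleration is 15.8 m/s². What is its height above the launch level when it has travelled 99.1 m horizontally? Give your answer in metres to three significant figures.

x = vₓ t ⇒ t = 99.1/48.20 = 2.056 s.
Height: y = v_y0 t − ½ g t² = 21.10 × 2.056 − 7.900 × 2.056² = 43.38 − 33.39 = 9.987 m.

9.99 m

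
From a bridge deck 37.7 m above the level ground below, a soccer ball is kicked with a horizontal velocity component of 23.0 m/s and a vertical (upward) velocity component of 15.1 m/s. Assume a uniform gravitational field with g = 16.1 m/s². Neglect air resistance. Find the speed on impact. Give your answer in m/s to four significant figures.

44.40 m/s

With up positive and y = 0 at the ground: y(t) = 37.7 + (15.10) t − 8.050 t². Setting y = 0 and taking the positive root: t = [15.10 + √(15.10² + 2·16.1·37.7)] / 16.1 = (15.10 + 37.97) / 16.1 = 3.296 s.
Vertical velocity at impact: v_y = v_y0 − g t = 15.10 − 16.1 × 3.296 = −37.97 m/s.
Speed: |v| = √(vₓ² + v_y²) = √(23.00² + 37.97²) = 44.40 m/s.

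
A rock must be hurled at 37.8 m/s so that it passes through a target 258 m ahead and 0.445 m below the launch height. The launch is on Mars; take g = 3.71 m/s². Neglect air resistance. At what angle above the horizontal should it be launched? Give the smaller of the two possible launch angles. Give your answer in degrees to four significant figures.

20.91°

Trajectory: y = x tanθ − g x² (1 + tan²θ)/(2v₀²). With x = 258, y = −0.445, v₀ = 37.8, g = 3.71:
86.42 tan²θ − 258 tanθ + (85.97) = 0.
tanθ = [258 ± √(258² − 4 × 86.42 × (85.97))] / (2 × 86.42) = (258 ± 192.0) / 172.8, giving tanθ = 0.3821 or 2.603.
θ = 20.91° or 68.99°; the smaller is 20.91°.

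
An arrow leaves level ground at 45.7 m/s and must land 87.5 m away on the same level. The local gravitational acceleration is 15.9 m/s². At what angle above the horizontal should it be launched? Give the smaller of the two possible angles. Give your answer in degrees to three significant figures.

20.9°

Level-ground range R = v₀² sin(2θ)/g ⇒ sin(2θ) = gR/v₀² = 15.9 × 87.5 / 45.7² = 0.6662.
2θ = 41.77° or 180° − 41.77° = 138.2°, so θ = 20.89° or 69.11°.
The smaller angle is 20.89°.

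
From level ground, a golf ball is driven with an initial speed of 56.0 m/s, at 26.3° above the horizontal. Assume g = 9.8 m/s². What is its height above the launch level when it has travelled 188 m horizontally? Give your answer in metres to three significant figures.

vₓ = 56.00 cos 26.3° = 50.20 m/s; v_y0 = 56.00 sin 26.3° = 24.81 m/s.
x = vₓ t ⇒ t = 188/50.20 = 3.745 s.
Height: y = v_y0 t − ½ g t² = 24.81 × 3.745 − 4.900 × 3.745² = 92.92 − 68.71 = 24.20 m.

24.2 m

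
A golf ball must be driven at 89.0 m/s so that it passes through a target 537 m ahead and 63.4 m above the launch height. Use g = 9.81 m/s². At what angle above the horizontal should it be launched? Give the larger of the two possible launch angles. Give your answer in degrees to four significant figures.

Trajectory: y = x tanθ − g x² (1 + tan²θ)/(2v₀²). With x = 537, y = 63.4, v₀ = 89.0, g = 9.81:
178.6 tan²θ − 537 tanθ + (242.0) = 0.
tanθ = [537 ± √(537² − 4 × 178.6 × (242.0))] / (2 × 178.6) = (537 ± 339.9) / 357.1, giving tanθ = 0.5519 or 2.455.
θ = 28.89° or 67.84°; the larger is 67.84°.

67.84°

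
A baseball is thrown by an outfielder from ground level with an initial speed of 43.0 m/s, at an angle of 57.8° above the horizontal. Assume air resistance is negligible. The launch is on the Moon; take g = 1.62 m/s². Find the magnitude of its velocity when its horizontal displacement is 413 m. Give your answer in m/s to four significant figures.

Resolve: vₓ = 43.00 cos 57.8° = 22.91 m/s and v_y0 = 43.00 sin 57.8° = 36.39 m/s.
x = vₓ t ⇒ t = 413/22.91 = 18.02 s.
Vertical velocity there: v_y = v_y0 − g t = 36.39 − 1.62 × 18.02 = 7.187 m/s.
Speed: √(vₓ² + v_y²) = √(22.91² + 7.187²) = 24.01 m/s.

24.01 m/s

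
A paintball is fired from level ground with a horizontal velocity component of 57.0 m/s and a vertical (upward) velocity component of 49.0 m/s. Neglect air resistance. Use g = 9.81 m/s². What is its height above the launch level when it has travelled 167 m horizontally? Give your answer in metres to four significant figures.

101.5 m

At x = 167 m, t = x/vₓ = 167/57.00 = 2.930 s.
Height: y = v_y0 t − ½ g t² = 49.00 × 2.930 − 4.905 × 2.930² = 143.6 − 42.10 = 101.5 m.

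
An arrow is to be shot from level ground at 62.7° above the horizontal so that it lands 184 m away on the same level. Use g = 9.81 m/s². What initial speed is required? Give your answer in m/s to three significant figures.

47.1 m/s

Level-ground range: R = v₀² sin(2θ)/g, so v₀ = √(gR / sin 2θ).
v₀ = √(9.81 × 184 / sin 125.4°) = √(1805 / 0.8151) = √2214.4 = 47.06 m/s.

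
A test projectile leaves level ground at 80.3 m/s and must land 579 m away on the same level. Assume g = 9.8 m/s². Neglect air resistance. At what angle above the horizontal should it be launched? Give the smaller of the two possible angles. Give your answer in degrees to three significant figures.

30.8°

From R = (v₀²/g) sin 2θ: sin 2θ = 9.80 × 579 / 6448.1 = 0.8800.
2θ = 61.64° or 180° − 61.64° = 118.4°, so θ = 30.82° or 59.18°.
The smaller angle is 30.82°.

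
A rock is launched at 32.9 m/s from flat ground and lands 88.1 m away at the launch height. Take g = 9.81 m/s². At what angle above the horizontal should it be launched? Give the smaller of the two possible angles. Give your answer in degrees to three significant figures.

26.5°

Level-ground range R = v₀² sin(2θ)/g ⇒ sin(2θ) = gR/v₀² = 9.81 × 88.1 / 32.9² = 0.7985.
2θ = 52.98° or 180° − 52.98° = 127.0°, so θ = 26.49° or 63.51°.
The smaller angle is 26.49°.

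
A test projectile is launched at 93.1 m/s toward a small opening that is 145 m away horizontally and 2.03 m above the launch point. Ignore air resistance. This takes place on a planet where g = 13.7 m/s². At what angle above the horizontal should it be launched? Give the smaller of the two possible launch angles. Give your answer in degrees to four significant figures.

Trajectory: y = x tanθ − g x² (1 + tan²θ)/(2v₀²). With x = 145, y = 2.03, v₀ = 93.1, g = 13.7:
16.62 tan²θ − 145 tanθ + (18.65) = 0.
tanθ = [145 ± √(145² − 4 × 16.62 × (18.65))] / (2 × 16.62) = (145 ± 140.7) / 33.23, giving tanθ = 0.1305 or 8.596.
θ = 7.438° or 83.36°; the smaller is 7.438°.

7.438°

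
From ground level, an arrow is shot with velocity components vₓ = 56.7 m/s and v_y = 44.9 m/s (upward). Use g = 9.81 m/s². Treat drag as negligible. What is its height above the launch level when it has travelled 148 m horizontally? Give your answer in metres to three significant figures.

83.8 m

x = vₓ t ⇒ t = 148/56.70 = 2.610 s.
Height: y = v_y0 t − ½ g t² = 44.90 × 2.610 − 4.905 × 2.610² = 117.2 − 33.42 = 83.78 m.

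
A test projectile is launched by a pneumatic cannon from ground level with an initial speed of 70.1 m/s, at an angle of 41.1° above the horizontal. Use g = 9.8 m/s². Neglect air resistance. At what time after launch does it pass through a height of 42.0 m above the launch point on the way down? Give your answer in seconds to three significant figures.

Horizontal component vₓ = 70.10 cos 41.1° = 52.82 m/s; vertical v_y0 = 70.10 sin 41.1° = 46.08 m/s.
Require v_y0 t − ½ g t² = 42.0, i.e. 4.900 t² − 46.08 t + 42.0 = 0.
t = [46.08 ± √(46.08² − 2·9.80·42.0)] / 9.80 = (46.08 ± 36.06) / 9.80, so t = 1.023 s or t = 8.382 s.
The descending-branch root is 8.382 s.

8.38 s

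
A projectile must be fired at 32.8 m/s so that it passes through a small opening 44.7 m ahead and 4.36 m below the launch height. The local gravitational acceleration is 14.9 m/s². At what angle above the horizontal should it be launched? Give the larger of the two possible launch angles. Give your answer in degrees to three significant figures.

Trajectory: y = x tanθ − g x² (1 + tan²θ)/(2v₀²). With x = 44.7, y = −4.36, v₀ = 32.8, g = 14.9:
13.84 tan²θ − 44.7 tanθ + (9.476) = 0.
tanθ = [44.7 ± √(44.7² − 4 × 13.84 × (9.476))] / (2 × 13.84) = (44.7 ± 38.39) / 27.67, giving tanθ = 0.2281 or 3.002.
θ = 12.85° or 71.58°; the larger is 71.58°.

71.6°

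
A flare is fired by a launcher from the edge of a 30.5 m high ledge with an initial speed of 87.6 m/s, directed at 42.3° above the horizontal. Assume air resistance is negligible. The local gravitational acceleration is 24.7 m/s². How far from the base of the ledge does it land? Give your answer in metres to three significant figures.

340 m

Components: vₓ = 87.60 cos 42.3° = 64.79 m/s, v_y0 = 87.60 sin 42.3° = 58.96 m/s.
The projectile lands when y = 30.5 + (58.96) t − ½·24.7·t² = 0. Positive root: t = (58.96 + √(58.96² + 2·24.7·30.5)) / 24.7 = (58.96 + 70.59) / 24.7 = 5.245 s.
Horizontal distance: R = vₓ t = 64.79 × 5.245 = 339.8 m.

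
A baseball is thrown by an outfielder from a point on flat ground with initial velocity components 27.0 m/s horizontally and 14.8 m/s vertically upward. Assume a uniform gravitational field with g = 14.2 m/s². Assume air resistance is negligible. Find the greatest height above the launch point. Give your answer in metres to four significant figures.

7.713 m

Peak height H = v_y0² / (2g) = 219.04 / 28.40 = 7.713 m.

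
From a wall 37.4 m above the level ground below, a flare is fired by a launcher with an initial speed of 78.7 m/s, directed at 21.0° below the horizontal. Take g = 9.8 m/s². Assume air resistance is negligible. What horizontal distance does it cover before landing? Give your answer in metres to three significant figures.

81.7 m

Components: vₓ = 78.70 cos 21.0° = 73.47 m/s, v_y0 = −28.20 m/s (downward).
Vertical motion (up positive, ground at y = 0): 4.900 t² − (−28.20) t − 37.4 = 0, so t = (−28.20 + √(28.20² + 2·9.80·37.4)) / 9.80 = (−28.20 + 39.10) / 9.80 = 1.111 s.
Horizontal distance: R = vₓ t = 73.47 × 1.111 = 81.66 m.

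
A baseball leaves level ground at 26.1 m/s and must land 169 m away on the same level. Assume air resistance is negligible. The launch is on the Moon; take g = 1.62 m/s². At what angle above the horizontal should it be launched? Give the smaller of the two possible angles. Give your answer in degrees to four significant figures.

11.85°

Level-ground range R = v₀² sin(2θ)/g ⇒ sin(2θ) = gR/v₀² = 1.62 × 169 / 26.1² = 0.4019.
2θ = 23.70° or 180° − 23.70° = 156.3°, so θ = 11.85° or 78.15°.
The smaller angle is 11.85°.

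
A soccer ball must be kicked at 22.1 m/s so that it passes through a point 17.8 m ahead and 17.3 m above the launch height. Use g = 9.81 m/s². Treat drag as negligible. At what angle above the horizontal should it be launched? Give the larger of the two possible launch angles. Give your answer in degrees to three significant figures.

Trajectory: y = x tanθ − g x² (1 + tan²θ)/(2v₀²). With x = 17.8, y = 17.3, v₀ = 22.1, g = 9.81:
3.182 tan²θ − 17.8 tanθ + (20.48) = 0.
tanθ = [17.8 ± √(17.8² − 4 × 3.182 × (20.48))] / (2 × 3.182) = (17.8 ± 7.493) / 6.364, giving tanθ = 1.620 or 3.974.
θ = 58.31° or 75.88°; the larger is 75.88°.

75.9°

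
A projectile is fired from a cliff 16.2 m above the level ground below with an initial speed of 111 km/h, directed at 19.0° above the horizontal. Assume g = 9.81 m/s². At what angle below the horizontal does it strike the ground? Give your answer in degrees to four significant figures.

Convert: 111 km/h = 111/3.6 = 30.83 m/s.
Resolve: vₓ = 30.83 cos 19.0° = 29.15 m/s and v_y0 = 30.83 sin 19.0° = 10.04 m/s.
The projectile lands when y = 16.2 + (10.04) t − ½·9.81·t² = 0. Positive root: t = (10.04 + √(10.04² + 2·9.81·16.2)) / 9.81 = (10.04 + 20.46) / 9.81 = 3.109 s.
At impact: v_y = v_y0 − g t = −20.46 m/s; vₓ = 29.15 m/s.
Angle below horizontal: arctan(|v_y|/vₓ) = arctan(20.46/29.15) = 35.06°.

35.06°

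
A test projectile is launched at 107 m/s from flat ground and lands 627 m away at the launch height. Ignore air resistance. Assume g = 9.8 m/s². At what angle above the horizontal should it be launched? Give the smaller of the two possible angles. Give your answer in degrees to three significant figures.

16.2°

From R = (v₀²/g) sin 2θ: sin 2θ = 9.80 × 627 / 11449 = 0.5367.
2θ = 32.46° or 180° − 32.46° = 147.5°, so θ = 16.23° or 73.77°.
The smaller angle is 16.23°.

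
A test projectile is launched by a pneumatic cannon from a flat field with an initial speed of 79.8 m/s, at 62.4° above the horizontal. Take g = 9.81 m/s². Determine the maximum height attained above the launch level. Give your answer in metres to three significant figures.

Components: vₓ = 79.80 cos 62.4° = 36.97 m/s, v_y0 = 79.80 sin 62.4° = 70.72 m/s.
Maximum height: H = v_y0² / (2g) = 70.72² / (2 × 9.81) = 254.9 m.

255 m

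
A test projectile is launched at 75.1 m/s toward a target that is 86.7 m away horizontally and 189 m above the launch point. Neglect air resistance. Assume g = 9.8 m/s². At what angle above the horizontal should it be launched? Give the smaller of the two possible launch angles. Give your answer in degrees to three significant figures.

70.9°

Trajectory: y = x tanθ − g x² (1 + tan²θ)/(2v₀²). With x = 86.7, y = 189, v₀ = 75.1, g = 9.80:
6.531 tan²θ − 86.7 tanθ + (195.5) = 0.
tanθ = [86.7 ± √(86.7² − 4 × 6.531 × (195.5))] / (2 × 6.531) = (86.7 ± 49.08) / 13.06, giving tanθ = 2.880 or 10.40.
θ = 70.85° or 84.51°; the smaller is 70.85°.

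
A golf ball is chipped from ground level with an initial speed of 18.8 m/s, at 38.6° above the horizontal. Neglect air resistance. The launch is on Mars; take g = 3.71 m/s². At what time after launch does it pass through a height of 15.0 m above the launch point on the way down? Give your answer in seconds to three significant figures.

Resolve: vₓ = 18.80 cos 38.6° = 14.69 m/s and v_y0 = 18.80 sin 38.6° = 11.73 m/s.
Require v_y0 t − ½ g t² = 15.0, i.e. 1.855 t² − 11.73 t + 15.0 = 0.
t = [11.73 ± √(11.73² − 2·3.71·15.0)] / 3.71 = (11.73 ± 5.125) / 3.71, so t = 1.780 s or t = 4.543 s.
The descending-branch root is 4.543 s.

4.54 s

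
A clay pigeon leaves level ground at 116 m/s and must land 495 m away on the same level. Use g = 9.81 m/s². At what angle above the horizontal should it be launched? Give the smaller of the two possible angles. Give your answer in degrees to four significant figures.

10.58°

R = v₀² sin 2θ / g gives sin 2θ = gR/v₀² = 9.81·495/116² = 0.3609.
2θ = 21.15° or 180° − 21.15° = 158.8°, so θ = 10.58° or 79.42°.
The smaller angle is 10.58°.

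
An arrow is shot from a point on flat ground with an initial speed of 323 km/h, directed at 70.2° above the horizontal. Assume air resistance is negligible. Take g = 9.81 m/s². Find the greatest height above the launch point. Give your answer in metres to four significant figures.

Convert: 323 km/h = 323/3.6 = 89.72 m/s.
Horizontal component vₓ = 89.72 cos 70.2° = 30.39 m/s; vertical v_y0 = 89.72 sin 70.2° = 84.42 m/s.
Peak height H = v_y0² / (2g) = 7126.4 / 19.62 = 363.2 m.

363.2 m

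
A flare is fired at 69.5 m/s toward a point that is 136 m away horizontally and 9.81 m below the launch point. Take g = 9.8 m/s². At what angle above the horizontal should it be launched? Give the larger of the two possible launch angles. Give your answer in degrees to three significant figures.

82.1°

Trajectory: y = x tanθ − g x² (1 + tan²θ)/(2v₀²). With x = 136, y = −9.81, v₀ = 69.5, g = 9.80:
18.76 tan²θ − 136 tanθ + (8.953) = 0.
tanθ = [136 ± √(136² − 4 × 18.76 × (8.953))] / (2 × 18.76) = (136 ± 133.5) / 37.53, giving tanθ = 0.06644 or 7.182.
θ = 3.801° or 82.07°; the larger is 82.07°.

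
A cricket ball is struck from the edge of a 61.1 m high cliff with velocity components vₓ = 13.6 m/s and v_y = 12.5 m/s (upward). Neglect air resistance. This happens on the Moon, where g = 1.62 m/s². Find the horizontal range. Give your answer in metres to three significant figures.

263 m

The projectile lands when y = 61.1 + (12.50) t − ½·1.62·t² = 0. Positive root: t = (12.50 + √(12.50² + 2·1.62·61.1)) / 1.62 = (12.50 + 18.82) / 1.62 = 19.33 s.
Horizontal distance: R = vₓ t = 13.60 × 19.33 = 262.9 m.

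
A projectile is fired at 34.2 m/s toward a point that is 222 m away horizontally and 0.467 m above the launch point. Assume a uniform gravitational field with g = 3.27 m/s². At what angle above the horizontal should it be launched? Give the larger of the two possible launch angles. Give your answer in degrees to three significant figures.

Trajectory: y = x tanθ − g x² (1 + tan²θ)/(2v₀²). With x = 222, y = 0.467, v₀ = 34.2, g = 3.27:
68.89 tan²θ − 222 tanθ + (69.36) = 0.
tanθ = [222 ± √(222² − 4 × 68.89 × (69.36))] / (2 × 68.89) = (222 ± 173.7) / 137.8, giving tanθ = 0.3506 or 2.872.
θ = 19.32° or 70.80°; the larger is 70.80°.

70.8°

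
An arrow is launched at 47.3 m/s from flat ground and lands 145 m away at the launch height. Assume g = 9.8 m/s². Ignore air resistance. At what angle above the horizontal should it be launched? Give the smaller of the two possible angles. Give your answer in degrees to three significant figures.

R = v₀² sin 2θ / g gives sin 2θ = gR/v₀² = 9.80·145/47.3² = 0.6351.
2θ = 39.43° or 180° − 39.43° = 140.6°, so θ = 19.72° or 70.28°.
The smaller angle is 19.72°.

19.7°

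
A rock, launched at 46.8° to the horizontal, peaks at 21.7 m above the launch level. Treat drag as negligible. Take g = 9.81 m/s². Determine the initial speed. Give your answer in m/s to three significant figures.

At the peak v_y = 0, so v_y0 = √(2gH) = √(2 × 9.81 × 21.7) = 20.63 m/s.
v_y0 = v₀ sin θ ⇒ v₀ = 20.63 / sin 46.8° = 28.31 m/s.

28.3 m/s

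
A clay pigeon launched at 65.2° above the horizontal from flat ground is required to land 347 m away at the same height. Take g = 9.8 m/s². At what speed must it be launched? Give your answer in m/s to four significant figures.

From R = (v₀² / g) sin 2θ: v₀ = √(gR / sin 2θ).
v₀ = √(9.80 × 347 / sin 130.4°) = √(3401 / 0.7615) = √4465.4 = 66.82 m/s.

66.82 m/s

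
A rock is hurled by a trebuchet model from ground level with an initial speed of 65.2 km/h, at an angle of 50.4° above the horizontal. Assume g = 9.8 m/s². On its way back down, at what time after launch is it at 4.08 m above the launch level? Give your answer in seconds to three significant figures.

2.52 s

Convert: 65.2 km/h = 65.2/3.6 = 18.11 m/s.
Components: vₓ = 18.11 cos 50.4° = 11.54 m/s, v_y0 = 18.11 sin 50.4° = 13.95 m/s.
Set y = v_y0 t − ½ g t² = 4.08: 4.900 t² − 13.95 t + 4.08 = 0.
t = [13.95 ± √(13.95² − 2·9.80·4.08)] / 9.80 = (13.95 ± 10.71) / 9.80, so t = 0.3308 s or t = 2.517 s.
The descending-branch root is 2.517 s.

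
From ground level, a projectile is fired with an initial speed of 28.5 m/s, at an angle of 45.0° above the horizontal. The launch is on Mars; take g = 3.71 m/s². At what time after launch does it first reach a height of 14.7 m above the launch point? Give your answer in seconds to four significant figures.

Components: vₓ = 28.50 cos 45.0° = 20.15 m/s, v_y0 = 28.50 sin 45.0° = 20.15 m/s.
Height y(t) = 20.15 t − 1.855 t² = 14.7 gives 1.855 t² − 20.15 t + 14.7 = 0.
t = [20.15 ± √(20.15² − 2·3.71·14.7)] / 3.71 = (20.15 ± 17.24) / 3.71, so t = 0.7864 s or t = 10.08 s.
The first (ascending) time is 0.7864 s.

0.7864 s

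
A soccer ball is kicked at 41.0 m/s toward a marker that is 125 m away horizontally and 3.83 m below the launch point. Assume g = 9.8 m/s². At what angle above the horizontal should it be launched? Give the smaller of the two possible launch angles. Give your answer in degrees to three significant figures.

21.2°

Trajectory: y = x tanθ − g x² (1 + tan²θ)/(2v₀²). With x = 125, y = −3.83, v₀ = 41.0, g = 9.80:
45.55 tan²θ − 125 tanθ + (41.72) = 0.
tanθ = [125 ± √(125² − 4 × 45.55 × (41.72))] / (2 × 45.55) = (125 ± 89.58) / 91.09, giving tanθ = 0.3888 or 2.356.
θ = 21.25° or 67.00°; the smaller is 21.25°.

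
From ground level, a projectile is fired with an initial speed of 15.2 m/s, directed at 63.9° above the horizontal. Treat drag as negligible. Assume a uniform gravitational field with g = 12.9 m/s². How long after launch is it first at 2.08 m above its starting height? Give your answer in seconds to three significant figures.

0.165 s

Components: vₓ = 15.20 cos 63.9° = 6.687 m/s, v_y0 = 15.20 sin 63.9° = 13.65 m/s.
Set y = v_y0 t − ½ g t² = 2.08: 6.450 t² − 13.65 t + 2.08 = 0.
Quadratic formula: t = (13.65 ± √132.66) / 12.9 = (13.65 ± 11.52) / 12.9 → t = 0.1653 s or 1.951 s.
The first (ascending) time is 0.1653 s.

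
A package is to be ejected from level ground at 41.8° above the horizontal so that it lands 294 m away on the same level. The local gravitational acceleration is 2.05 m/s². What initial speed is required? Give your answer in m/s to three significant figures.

24.6 m/s

On level ground R = v₀² sin 2θ / g ⇒ v₀ = √(gR / sin 2θ).
v₀ = √(2.05 × 294 / sin 83.60°) = √(602.7 / 0.9938) = √606.48 = 24.63 m/s.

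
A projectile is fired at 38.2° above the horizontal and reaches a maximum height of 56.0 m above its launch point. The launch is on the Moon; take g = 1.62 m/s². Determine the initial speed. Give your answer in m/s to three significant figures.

At the peak v_y = 0, so v_y0 = √(2gH) = √(2 × 1.62 × 56.0) = 13.47 m/s.
v_y0 = v₀ sin θ ⇒ v₀ = 13.47 / sin 38.2° = 21.78 m/s.

21.8 m/s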